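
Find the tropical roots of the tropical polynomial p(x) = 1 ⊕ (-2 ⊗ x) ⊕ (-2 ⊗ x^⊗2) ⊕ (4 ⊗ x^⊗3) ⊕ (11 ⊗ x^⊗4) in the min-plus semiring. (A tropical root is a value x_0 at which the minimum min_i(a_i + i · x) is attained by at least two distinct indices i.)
Roots: {-7, -6, 0, 3}

Each tropical root is a break point of the lower envelope of the lines y = a_i + i · x (there are 5 lines, with slopes 0, 1, ..., 4). Only the lines that attain the minimum somewhere contribute to roots; other lines are dominated. Here the surviving (envelope) indices are i = 4, i = 3, i = 2, i = 1, i = 0.
Intersections between consecutive envelope lines give the roots: for adjacent envelope indices i < j the intersection is x = (a_i − a_j) / (j − i). Reading off the sorted break points: {-7, -6, 0, 3}.
Verification: at each break x_0, at least two indices attain the minimum of min_i(a_i + i · x_0).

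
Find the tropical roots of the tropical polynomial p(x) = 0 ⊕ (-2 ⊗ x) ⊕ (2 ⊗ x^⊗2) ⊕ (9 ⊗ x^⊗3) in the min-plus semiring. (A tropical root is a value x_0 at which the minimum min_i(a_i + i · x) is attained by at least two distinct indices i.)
Roots: {-7, -4, 2}

Each tropical root is a break point of the lower envelope of the lines y = a_i + i · x (there are 4 lines, with slopes 0, 1, ..., 3). Only the lines that attain the minimum somewhere contribute to roots; other lines are dominated. Here the surviving (envelope) indices are i = 3, i = 2, i = 1, i = 0.
Intersections between consecutive envelope lines give the roots: for adjacent envelope indices i < j the intersection is x = (a_i − a_j) / (j − i). Reading off the sorted break points: {-7, -4, 2}.
Verification: at each break x_0, at least two indices attain the minimum of min_i(a_i + i · x_0).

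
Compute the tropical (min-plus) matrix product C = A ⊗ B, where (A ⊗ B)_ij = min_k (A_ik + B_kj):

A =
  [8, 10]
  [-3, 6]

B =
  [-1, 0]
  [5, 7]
A ⊗ B =
  [7, 8]
  [-4, -3]

Apply the min-plus product entry-by-entry:
  C[0][0] = min over k of (A[0][0] + B[0][0] = 8 + -1 = 7, A[0][1] + B[1][0] = 10 + 5 = 15) = 7 (attained at k = 0)
  C[0][1] = min over k of (A[0][0] + B[0][1] = 8 + 0 = 8, A[0][1] + B[1][1] = 10 + 7 = 17) = 8 (attained at k = 0)
  C[1][0] = min over k of (A[1][0] + B[0][0] = -3 + -1 = -4, A[1][1] + B[1][0] = 6 + 5 = 11) = -4 (attained at k = 0)
  C[1][1] = min over k of (A[1][0] + B[0][1] = -3 + 0 = -3, A[1][1] + B[1][1] = 6 + 7 = 13) = -3 (attained at k = 0)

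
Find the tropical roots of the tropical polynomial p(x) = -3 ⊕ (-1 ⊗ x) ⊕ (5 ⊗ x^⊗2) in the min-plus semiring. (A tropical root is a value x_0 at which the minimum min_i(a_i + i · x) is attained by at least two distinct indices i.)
Roots: {-6, -2}

Each tropical root is a break point of the lower envelope of the lines y = a_i + i · x (there are 3 lines, with slopes 0, 1, ..., 2). Only the lines that attain the minimum somewhere contribute to roots; other lines are dominated. Here the surviving (envelope) indices are i = 2, i = 1, i = 0.
Intersections between consecutive envelope lines give the roots: for adjacent envelope indices i < j the intersection is x = (a_i − a_j) / (j − i). Reading off the sorted break points: {-6, -2}.
Verification: at each break x_0, at least two indices attain the minimum of min_i(a_i + i · x_0).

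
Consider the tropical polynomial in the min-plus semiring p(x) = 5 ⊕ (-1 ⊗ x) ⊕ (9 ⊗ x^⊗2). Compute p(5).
p(5) = 4

A tropical monomial a ⊗ x^⊗i evaluates to a + i · x. Evaluating each term at x = 5:
  Term 0 contributes 5 + 0 · 5 = 5
  Term 1 contributes -1 + 1 · 5 = 4
  Term 2 contributes 9 + 2 · 5 = 19
p(5) = ⊕ of these = min[5, 4, 19] = 4.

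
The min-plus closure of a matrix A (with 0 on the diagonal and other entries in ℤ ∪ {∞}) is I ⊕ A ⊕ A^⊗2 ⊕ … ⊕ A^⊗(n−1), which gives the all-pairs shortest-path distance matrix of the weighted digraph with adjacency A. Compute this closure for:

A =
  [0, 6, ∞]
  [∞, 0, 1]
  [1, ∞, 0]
Closure =
  [0, 6, 7]
  [2, 0, 1]
  [1, 7, 0]

This is the Floyd-Warshall all-pairs shortest-path computation. For each intermediate vertex k = 0, 1, …, 2, update dist[i][j] ← min(dist[i][j], dist[i][k] + dist[k][j]). The final matrix gives, for each (i, j), the minimum total weight of any directed path from i to j (possibly empty when i = j).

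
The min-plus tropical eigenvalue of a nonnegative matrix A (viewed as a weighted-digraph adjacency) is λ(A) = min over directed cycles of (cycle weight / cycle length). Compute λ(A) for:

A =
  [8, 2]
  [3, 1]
λ(A) = 1

Enumerate directed cycles and compute their means (weight / length). Sample:
  cycle 0 → 0: weight = 8, length = 1, mean = 8/1 ≈ 8.000
  cycle 1 → 1: weight = 1, length = 1, mean = 1/1 ≈ 1.000
  cycle 0 → 1 → 0: weight = 5, length = 2, mean = 5/2 ≈ 2.500
  cycle 1 → 0 → 1: weight = 5, length = 2, mean = 5/2 ≈ 2.500
Minimum mean = 1.000, attained e.g. along the cycle 1 → 1 with weight 1 and length 1. So λ(A) = 1/1 = 1.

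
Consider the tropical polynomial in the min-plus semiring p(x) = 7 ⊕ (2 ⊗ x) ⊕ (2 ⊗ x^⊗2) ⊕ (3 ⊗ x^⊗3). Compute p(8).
p(8) = 7

A tropical monomial a ⊗ x^⊗i evaluates to a + i · x. Evaluating each term at x = 8:
  Term 0 contributes 7 + 0 · 8 = 7
  Term 1 contributes 2 + 1 · 8 = 10
  Term 2 contributes 2 + 2 · 8 = 18
  Term 3 contributes 3 + 3 · 8 = 27
p(8) = ⊕ of these = min[7, 10, 18, 27] = 7.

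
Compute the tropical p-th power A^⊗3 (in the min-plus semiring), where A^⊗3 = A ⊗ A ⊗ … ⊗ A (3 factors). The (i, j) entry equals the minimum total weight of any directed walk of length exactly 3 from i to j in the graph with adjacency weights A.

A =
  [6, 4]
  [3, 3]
A^⊗3 =
  [10, 10]
  [9, 9]

Each entry (A^⊗3)_ij equals the minimum over all length-3 walks i = v_0 → v_1 → … → v_3 = j of Σ_t A[v_t][v_{t+1}]. For example, for (i, j) = (0, 1) we minimise over 4 possible intermediate vertex sequences; the minimum is 10, attained along the walk 0 → 1 → 1 → 1.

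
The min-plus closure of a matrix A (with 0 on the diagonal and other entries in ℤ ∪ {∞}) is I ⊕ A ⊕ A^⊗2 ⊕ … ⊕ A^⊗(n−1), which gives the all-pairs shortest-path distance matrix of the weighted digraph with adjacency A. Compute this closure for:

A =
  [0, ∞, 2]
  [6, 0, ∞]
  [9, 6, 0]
Closure =
  [0, 8, 2]
  [6, 0, 8]
  [9, 6, 0]

This is the Floyd-Warshall all-pairs shortest-path computation. For each intermediate vertex k = 0, 1, …, 2, update dist[i][j] ← min(dist[i][j], dist[i][k] + dist[k][j]). The final matrix gives, for each (i, j), the minimum total weight of any directed path from i to j (possibly empty when i = j).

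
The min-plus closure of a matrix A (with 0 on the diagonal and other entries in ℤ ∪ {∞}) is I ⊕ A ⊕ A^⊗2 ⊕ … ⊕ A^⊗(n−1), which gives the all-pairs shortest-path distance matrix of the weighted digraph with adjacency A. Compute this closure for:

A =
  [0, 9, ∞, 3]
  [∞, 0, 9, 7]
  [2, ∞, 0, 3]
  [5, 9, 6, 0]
Closure =
  [0, 9, 9, 3]
  [11, 0, 9, 7]
  [2, 11, 0, 3]
  [5, 9, 6, 0]

This is the Floyd-Warshall all-pairs shortest-path computation. For each intermediate vertex k = 0, 1, …, 3, update dist[i][j] ← min(dist[i][j], dist[i][k] + dist[k][j]). The final matrix gives, for each (i, j), the minimum total weight of any directed path from i to j (possibly empty when i = j).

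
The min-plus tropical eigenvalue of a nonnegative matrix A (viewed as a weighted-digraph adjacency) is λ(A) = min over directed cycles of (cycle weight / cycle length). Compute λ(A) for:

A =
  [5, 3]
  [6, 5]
λ(A) = 9/2

Enumerate directed cycles and compute their means (weight / length). Sample:
  cycle 0 → 0: weight = 5, length = 1, mean = 5/1 ≈ 5.000
  cycle 1 → 1: weight = 5, length = 1, mean = 5/1 ≈ 5.000
  cycle 0 → 1 → 0: weight = 9, length = 2, mean = 9/2 ≈ 4.500
  cycle 1 → 0 → 1: weight = 9, length = 2, mean = 9/2 ≈ 4.500
Minimum mean = 4.500, attained e.g. along the cycle 0 → 1 → 0 with weight 9 and length 2. So λ(A) = 9/2 = 9/2.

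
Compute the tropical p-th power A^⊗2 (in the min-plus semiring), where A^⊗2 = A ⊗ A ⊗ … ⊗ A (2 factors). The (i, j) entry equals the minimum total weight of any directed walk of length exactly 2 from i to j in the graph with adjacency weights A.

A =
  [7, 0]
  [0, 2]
A^⊗2 =
  [0, 2]
  [2, 0]

Each entry (A^⊗2)_ij equals the minimum over all length-2 walks i = v_0 → v_1 → … → v_2 = j of Σ_t A[v_t][v_{t+1}]. For example, for (i, j) = (0, 1) we minimise over 2 possible intermediate vertex sequences; the minimum is 2, attained along the walk 0 → 1 → 1.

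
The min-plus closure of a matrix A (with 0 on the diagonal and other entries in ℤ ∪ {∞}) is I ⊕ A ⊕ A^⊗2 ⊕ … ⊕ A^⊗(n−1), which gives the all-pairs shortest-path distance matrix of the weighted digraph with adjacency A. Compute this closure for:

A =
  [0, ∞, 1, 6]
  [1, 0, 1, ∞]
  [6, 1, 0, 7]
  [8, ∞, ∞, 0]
Closure =
  [0, 2, 1, 6]
  [1, 0, 1, 7]
  [2, 1, 0, 7]
  [8, 10, 9, 0]

This is the Floyd-Warshall all-pairs shortest-path computation. For each intermediate vertex k = 0, 1, …, 3, update dist[i][j] ← min(dist[i][j], dist[i][k] + dist[k][j]). The final matrix gives, for each (i, j), the minimum total weight of any directed path from i to j (possibly empty when i = j).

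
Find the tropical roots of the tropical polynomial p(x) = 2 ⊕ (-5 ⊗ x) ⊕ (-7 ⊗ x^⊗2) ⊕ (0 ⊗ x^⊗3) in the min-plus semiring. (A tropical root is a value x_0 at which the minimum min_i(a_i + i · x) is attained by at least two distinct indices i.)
Roots: {-7, 2, 7}

Each tropical root is a break point of the lower envelope of the lines y = a_i + i · x (there are 4 lines, with slopes 0, 1, ..., 3). Only the lines that attain the minimum somewhere contribute to roots; other lines are dominated. Here the surviving (envelope) indices are i = 3, i = 2, i = 1, i = 0.
Intersections between consecutive envelope lines give the roots: for adjacent envelope indices i < j the intersection is x = (a_i − a_j) / (j − i). Reading off the sorted break points: {-7, 2, 7}.
Verification: at each break x_0, at least two indices attain the minimum of min_i(a_i + i · x_0).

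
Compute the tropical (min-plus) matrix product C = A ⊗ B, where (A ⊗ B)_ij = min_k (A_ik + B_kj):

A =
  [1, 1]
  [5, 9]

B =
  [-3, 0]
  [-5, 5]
A ⊗ B =
  [-4, 1]
  [2, 5]

Apply the min-plus product entry-by-entry:
  C[0][0] = min over k of (A[0][0] + B[0][0] = 1 + -3 = -2, A[0][1] + B[1][0] = 1 + -5 = -4) = -4 (attained at k = 1)
  C[0][1] = min over k of (A[0][0] + B[0][1] = 1 + 0 = 1, A[0][1] + B[1][1] = 1 + 5 = 6) = 1 (attained at k = 0)
  C[1][0] = min over k of (A[1][0] + B[0][0] = 5 + -3 = 2, A[1][1] + B[1][0] = 9 + -5 = 4) = 2 (attained at k = 0)
  C[1][1] = min over k of (A[1][0] + B[0][1] = 5 + 0 = 5, A[1][1] + B[1][1] = 9 + 5 = 14) = 5 (attained at k = 0)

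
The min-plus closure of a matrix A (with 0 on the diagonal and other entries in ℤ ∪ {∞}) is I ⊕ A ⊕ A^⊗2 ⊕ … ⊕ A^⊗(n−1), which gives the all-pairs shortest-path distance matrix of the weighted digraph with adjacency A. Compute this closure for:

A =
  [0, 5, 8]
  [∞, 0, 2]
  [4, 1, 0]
Closure =
  [0, 5, 7]
  [6, 0, 2]
  [4, 1, 0]

This is the Floyd-Warshall all-pairs shortest-path computation. For each intermediate vertex k = 0, 1, …, 2, update dist[i][j] ← min(dist[i][j], dist[i][k] + dist[k][j]). The final matrix gives, for each (i, j), the minimum total weight of any directed path from i to j (possibly empty when i = j).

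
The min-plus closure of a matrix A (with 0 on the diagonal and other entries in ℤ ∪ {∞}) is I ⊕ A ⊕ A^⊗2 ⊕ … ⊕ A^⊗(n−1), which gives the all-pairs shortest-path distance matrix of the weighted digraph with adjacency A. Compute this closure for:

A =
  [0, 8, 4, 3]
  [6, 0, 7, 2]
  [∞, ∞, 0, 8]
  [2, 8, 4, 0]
Closure =
  [0, 8, 4, 3]
  [4, 0, 6, 2]
  [10, 16, 0, 8]
  [2, 8, 4, 0]

This is the Floyd-Warshall all-pairs shortest-path computation. For each intermediate vertex k = 0, 1, …, 3, update dist[i][j] ← min(dist[i][j], dist[i][k] + dist[k][j]). The final matrix gives, for each (i, j), the minimum total weight of any directed path from i to j (possibly empty when i = j).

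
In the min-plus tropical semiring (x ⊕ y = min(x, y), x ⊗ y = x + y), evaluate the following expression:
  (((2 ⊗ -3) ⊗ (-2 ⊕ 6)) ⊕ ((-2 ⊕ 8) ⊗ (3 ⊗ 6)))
(((2 ⊗ -3) ⊗ (-2 ⊕ 6)) ⊕ ((-2 ⊕ 8) ⊗ (3 ⊗ 6))) = -3

Expand innermost to outermost. Recall ⊕ takes the minimum of its arguments and ⊗ takes their sum. Working out the expression (((2 ⊗ -3) ⊗ (-2 ⊕ 6)) ⊕ ((-2 ⊕ 8) ⊗ (3 ⊗ 6))) gives -3.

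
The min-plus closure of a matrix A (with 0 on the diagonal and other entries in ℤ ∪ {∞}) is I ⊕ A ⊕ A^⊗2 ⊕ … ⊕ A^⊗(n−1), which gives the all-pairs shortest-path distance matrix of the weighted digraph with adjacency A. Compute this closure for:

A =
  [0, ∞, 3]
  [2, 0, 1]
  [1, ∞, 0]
Closure =
  [0, ∞, 3]
  [2, 0, 1]
  [1, ∞, 0]

This is the Floyd-Warshall all-pairs shortest-path computation. For each intermediate vertex k = 0, 1, …, 2, update dist[i][j] ← min(dist[i][j], dist[i][k] + dist[k][j]). The final matrix gives, for each (i, j), the minimum total weight of any directed path from i to j (possibly empty when i = j).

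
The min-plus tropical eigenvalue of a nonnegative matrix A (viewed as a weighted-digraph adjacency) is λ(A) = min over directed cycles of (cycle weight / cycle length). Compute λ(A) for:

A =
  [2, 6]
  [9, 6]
λ(A) = 2

Enumerate directed cycles and compute their means (weight / length). Sample:
  cycle 0 → 0: weight = 2, length = 1, mean = 2/1 ≈ 2.000
  cycle 1 → 1: weight = 6, length = 1, mean = 6/1 ≈ 6.000
  cycle 0 → 1 → 0: weight = 15, length = 2, mean = 15/2 ≈ 7.500
  cycle 1 → 0 → 1: weight = 15, length = 2, mean = 15/2 ≈ 7.500
Minimum mean = 2.000, attained e.g. along the cycle 0 → 0 with weight 2 and length 1. So λ(A) = 2/1 = 2.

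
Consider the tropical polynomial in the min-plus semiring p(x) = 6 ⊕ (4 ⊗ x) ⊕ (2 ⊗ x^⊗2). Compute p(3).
p(3) = 6

A tropical monomial a ⊗ x^⊗i evaluates to a + i · x. Evaluating each term at x = 3:
  Term 0 contributes 6 + 0 · 3 = 6
  Term 1 contributes 4 + 1 · 3 = 7
  Term 2 contributes 2 + 2 · 3 = 8
p(3) = ⊕ of these = min[6, 7, 8] = 6.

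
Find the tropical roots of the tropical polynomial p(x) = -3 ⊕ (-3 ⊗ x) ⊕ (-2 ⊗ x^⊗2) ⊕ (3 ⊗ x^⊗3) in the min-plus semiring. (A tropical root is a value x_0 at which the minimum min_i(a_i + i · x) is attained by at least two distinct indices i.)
Roots: {-5, -1, 0}

Each tropical root is a break point of the lower envelope of the lines y = a_i + i · x (there are 4 lines, with slopes 0, 1, ..., 3). Only the lines that attain the minimum somewhere contribute to roots; other lines are dominated. Here the surviving (envelope) indices are i = 3, i = 2, i = 1, i = 0.
Intersections between consecutive envelope lines give the roots: for adjacent envelope indices i < j the intersection is x = (a_i − a_j) / (j − i). Reading off the sorted break points: {-5, -1, 0}.
Verification: at each break x_0, at least two indices attain the minimum of min_i(a_i + i · x_0).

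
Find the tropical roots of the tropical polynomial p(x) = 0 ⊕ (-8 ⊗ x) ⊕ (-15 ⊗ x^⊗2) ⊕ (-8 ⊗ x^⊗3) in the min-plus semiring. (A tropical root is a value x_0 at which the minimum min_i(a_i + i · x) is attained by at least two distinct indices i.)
Roots: {-7, 7, 8}

Each tropical root is a break point of the lower envelope of the lines y = a_i + i · x (there are 4 lines, with slopes 0, 1, ..., 3). Only the lines that attain the minimum somewhere contribute to roots; other lines are dominated. Here the surviving (envelope) indices are i = 3, i = 2, i = 1, i = 0.
Intersections between consecutive envelope lines give the roots: for adjacent envelope indices i < j the intersection is x = (a_i − a_j) / (j − i). Reading off the sorted break points: {-7, 7, 8}.
Verification: at each break x_0, at least two indices attain the minimum of min_i(a_i + i · x_0).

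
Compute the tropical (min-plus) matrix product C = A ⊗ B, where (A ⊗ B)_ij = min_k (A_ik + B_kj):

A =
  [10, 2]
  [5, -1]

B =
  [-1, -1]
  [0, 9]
A ⊗ B =
  [2, 9]
  [-1, 4]

Apply the min-plus product entry-by-entry:
  C[0][0] = min over k of (A[0][0] + B[0][0] = 10 + -1 = 9, A[0][1] + B[1][0] = 2 + 0 = 2) = 2 (attained at k = 1)
  C[0][1] = min over k of (A[0][0] + B[0][1] = 10 + -1 = 9, A[0][1] + B[1][1] = 2 + 9 = 11) = 9 (attained at k = 0)
  C[1][0] = min over k of (A[1][0] + B[0][0] = 5 + -1 = 4, A[1][1] + B[1][0] = -1 + 0 = -1) = -1 (attained at k = 1)
  C[1][1] = min over k of (A[1][0] + B[0][1] = 5 + -1 = 4, A[1][1] + B[1][1] = -1 + 9 = 8) = 4 (attained at k = 0)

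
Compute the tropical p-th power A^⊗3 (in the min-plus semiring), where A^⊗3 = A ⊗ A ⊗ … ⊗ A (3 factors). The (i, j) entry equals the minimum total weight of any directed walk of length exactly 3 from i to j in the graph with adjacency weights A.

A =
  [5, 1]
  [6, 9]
A^⊗3 =
  [12, 8]
  [13, 12]

Each entry (A^⊗3)_ij equals the minimum over all length-3 walks i = v_0 → v_1 → … → v_3 = j of Σ_t A[v_t][v_{t+1}]. For example, for (i, j) = (0, 1) we minimise over 4 possible intermediate vertex sequences; the minimum is 8, attained along the walk 0 → 1 → 0 → 1.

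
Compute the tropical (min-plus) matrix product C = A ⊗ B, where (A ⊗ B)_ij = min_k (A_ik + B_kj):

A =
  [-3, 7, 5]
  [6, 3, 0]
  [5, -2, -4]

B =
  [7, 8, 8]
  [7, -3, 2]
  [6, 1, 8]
A ⊗ B =
  [4, 4, 5]
  [6, 0, 5]
  [2, -5, 0]

Apply the min-plus product entry-by-entry:
  C[0][0] = min over k of (A[0][0] + B[0][0] = -3 + 7 = 4, A[0][1] + B[1][0] = 7 + 7 = 14, A[0][2] + B[2][0] = 5 + 6 = 11) = 4 (attained at k = 0)
  C[0][1] = min over k of (A[0][0] + B[0][1] = -3 + 8 = 5, A[0][1] + B[1][1] = 7 + -3 = 4, A[0][2] + B[2][1] = 5 + 1 = 6) = 4 (attained at k = 1)
  C[0][2] = min over k of (A[0][0] + B[0][2] = -3 + 8 = 5, A[0][1] + B[1][2] = 7 + 2 = 9, A[0][2] + B[2][2] = 5 + 8 = 13) = 5 (attained at k = 0)
  C[1][0] = min over k of (A[1][0] + B[0][0] = 6 + 7 = 13, A[1][1] + B[1][0] = 3 + 7 = 10, A[1][2] + B[2][0] = 0 + 6 = 6) = 6 (attained at k = 2)
  C[1][1] = min over k of (A[1][0] + B[0][1] = 6 + 8 = 14, A[1][1] + B[1][1] = 3 + -3 = 0, A[1][2] + B[2][1] = 0 + 1 = 1) = 0 (attained at k = 1)
  C[1][2] = min over k of (A[1][0] + B[0][2] = 6 + 8 = 14, A[1][1] + B[1][2] = 3 + 2 = 5, A[1][2] + B[2][2] = 0 + 8 = 8) = 5 (attained at k = 1)
  C[2][0] = min over k of (A[2][0] + B[0][0] = 5 + 7 = 12, A[2][1] + B[1][0] = -2 + 7 = 5, A[2][2] + B[2][0] = -4 + 6 = 2) = 2 (attained at k = 2)
  C[2][1] = min over k of (A[2][0] + B[0][1] = 5 + 8 = 13, A[2][1] + B[1][1] = -2 + -3 = -5, A[2][2] + B[2][1] = -4 + 1 = -3) = -5 (attained at k = 1)
  C[2][2] = min over k of (A[2][0] + B[0][2] = 5 + 8 = 13, A[2][1] + B[1][2] = -2 + 2 = 0, A[2][2] + B[2][2] = -4 + 8 = 4) = 0 (attained at k = 1)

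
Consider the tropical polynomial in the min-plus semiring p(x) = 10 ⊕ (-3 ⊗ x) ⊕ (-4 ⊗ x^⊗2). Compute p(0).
p(0) = -4

A tropical monomial a ⊗ x^⊗i evaluates to a + i · x. Evaluating each term at x = 0:
  Term 0 contributes 10 + 0 · 0 = 10
  Term 1 contributes -3 + 1 · 0 = -3
  Term 2 contributes -4 + 2 · 0 = -4
p(0) = ⊕ of these = min[10, -3, -4] = -4.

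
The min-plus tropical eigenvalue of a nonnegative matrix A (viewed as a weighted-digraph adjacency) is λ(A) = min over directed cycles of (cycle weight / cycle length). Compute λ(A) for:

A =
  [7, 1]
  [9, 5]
λ(A) = 5

Enumerate directed cycles and compute their means (weight / length). Sample:
  cycle 0 → 0: weight = 7, length = 1, mean = 7/1 ≈ 7.000
  cycle 1 → 1: weight = 5, length = 1, mean = 5/1 ≈ 5.000
  cycle 0 → 1 → 0: weight = 10, length = 2, mean = 10/2 ≈ 5.000
  cycle 1 → 0 → 1: weight = 10, length = 2, mean = 10/2 ≈ 5.000
Minimum mean = 5.000, attained e.g. along the cycle 1 → 1 with weight 5 and length 1. So λ(A) = 5/1 = 5.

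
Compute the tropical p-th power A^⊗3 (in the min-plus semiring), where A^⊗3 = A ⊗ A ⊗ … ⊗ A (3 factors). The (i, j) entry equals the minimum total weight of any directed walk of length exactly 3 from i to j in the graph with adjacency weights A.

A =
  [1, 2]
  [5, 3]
A^⊗3 =
  [3, 4]
  [7, 8]

Each entry (A^⊗3)_ij equals the minimum over all length-3 walks i = v_0 → v_1 → … → v_3 = j of Σ_t A[v_t][v_{t+1}]. For example, for (i, j) = (0, 1) we minimise over 4 possible intermediate vertex sequences; the minimum is 4, attained along the walk 0 → 0 → 0 → 1.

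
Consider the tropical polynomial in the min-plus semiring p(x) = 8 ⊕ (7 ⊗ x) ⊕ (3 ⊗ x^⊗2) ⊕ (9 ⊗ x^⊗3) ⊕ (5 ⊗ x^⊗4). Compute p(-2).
p(-2) = -3

A tropical monomial a ⊗ x^⊗i evaluates to a + i · x. Evaluating each term at x = -2:
  Term 0 contributes 8 + 0 · -2 = 8
  Term 1 contributes 7 + 1 · -2 = 5
  Term 2 contributes 3 + 2 · -2 = -1
  Term 3 contributes 9 + 3 · -2 = 3
  Term 4 contributes 5 + 4 · -2 = -3
p(-2) = ⊕ of these = min[8, 5, -1, 3, -3] = -3.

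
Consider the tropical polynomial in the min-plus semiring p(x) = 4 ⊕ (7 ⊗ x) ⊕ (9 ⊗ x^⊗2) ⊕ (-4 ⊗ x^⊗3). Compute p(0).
p(0) = -4

A tropical monomial a ⊗ x^⊗i evaluates to a + i · x. Evaluating each term at x = 0:
  Term 0 contributes 4 + 0 · 0 = 4
  Term 1 contributes 7 + 1 · 0 = 7
  Term 2 contributes 9 + 2 · 0 = 9
  Term 3 contributes -4 + 3 · 0 = -4
p(0) = ⊕ of these = min[4, 7, 9, -4] = -4.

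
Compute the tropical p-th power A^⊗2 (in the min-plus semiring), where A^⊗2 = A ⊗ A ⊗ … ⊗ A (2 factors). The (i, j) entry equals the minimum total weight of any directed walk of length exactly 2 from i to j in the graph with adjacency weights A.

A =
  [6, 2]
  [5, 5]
A^⊗2 =
  [7, 7]
  [10, 7]

Each entry (A^⊗2)_ij equals the minimum over all length-2 walks i = v_0 → v_1 → … → v_2 = j of Σ_t A[v_t][v_{t+1}]. For example, for (i, j) = (0, 1) we minimise over 2 possible intermediate vertex sequences; the minimum is 7, attained along the walk 0 → 1 → 1.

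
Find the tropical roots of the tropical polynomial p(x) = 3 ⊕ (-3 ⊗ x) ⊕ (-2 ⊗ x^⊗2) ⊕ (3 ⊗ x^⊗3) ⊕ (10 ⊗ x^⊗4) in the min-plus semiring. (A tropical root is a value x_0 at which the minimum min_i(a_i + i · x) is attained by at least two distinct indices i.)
Roots: {-7, -5, -1, 6}

Each tropical root is a break point of the lower envelope of the lines y = a_i + i · x (there are 5 lines, with slopes 0, 1, ..., 4). Only the lines that attain the minimum somewhere contribute to roots; other lines are dominated. Here the surviving (envelope) indices are i = 4, i = 3, i = 2, i = 1, i = 0.
Intersections between consecutive envelope lines give the roots: for adjacent envelope indices i < j the intersection is x = (a_i − a_j) / (j − i). Reading off the sorted break points: {-7, -5, -1, 6}.
Verification: at each break x_0, at least two indices attain the minimum of min_i(a_i + i · x_0).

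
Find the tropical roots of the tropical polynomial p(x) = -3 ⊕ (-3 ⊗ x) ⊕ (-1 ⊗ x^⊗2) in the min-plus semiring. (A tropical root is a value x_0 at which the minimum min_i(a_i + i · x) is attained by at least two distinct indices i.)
Roots: {-2, 0}

Each tropical root is a break point of the lower envelope of the lines y = a_i + i · x (there are 3 lines, with slopes 0, 1, ..., 2). Only the lines that attain the minimum somewhere contribute to roots; other lines are dominated. Here the surviving (envelope) indices are i = 2, i = 1, i = 0.
Intersections between consecutive envelope lines give the roots: for adjacent envelope indices i < j the intersection is x = (a_i − a_j) / (j − i). Reading off the sorted break points: {-2, 0}.
Verification: at each break x_0, at least two indices attain the minimum of min_i(a_i + i · x_0).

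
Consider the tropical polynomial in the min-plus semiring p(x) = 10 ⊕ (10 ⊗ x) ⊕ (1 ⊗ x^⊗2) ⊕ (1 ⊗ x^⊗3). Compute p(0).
p(0) = 1

A tropical monomial a ⊗ x^⊗i evaluates to a + i · x. Evaluating each term at x = 0:
  Term 0 contributes 10 + 0 · 0 = 10
  Term 1 contributes 10 + 1 · 0 = 10
  Term 2 contributes 1 + 2 · 0 = 1
  Term 3 contributes 1 + 3 · 0 = 1
p(0) = ⊕ of these = min[10, 10, 1, 1] = 1.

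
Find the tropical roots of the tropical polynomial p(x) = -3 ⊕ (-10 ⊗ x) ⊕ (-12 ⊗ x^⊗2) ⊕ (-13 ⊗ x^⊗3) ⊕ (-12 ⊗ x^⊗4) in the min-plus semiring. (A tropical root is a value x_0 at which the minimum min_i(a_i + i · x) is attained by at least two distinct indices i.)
Roots: {-1, 1, 2, 7}

Each tropical root is a break point of the lower envelope of the lines y = a_i + i · x (there are 5 lines, with slopes 0, 1, ..., 4). Only the lines that attain the minimum somewhere contribute to roots; other lines are dominated. Here the surviving (envelope) indices are i = 4, i = 3, i = 2, i = 1, i = 0.
Intersections between consecutive envelope lines give the roots: for adjacent envelope indices i < j the intersection is x = (a_i − a_j) / (j − i). Reading off the sorted break points: {-1, 1, 2, 7}.
Verification: at each break x_0, at least two indices attain the minimum of min_i(a_i + i · x_0).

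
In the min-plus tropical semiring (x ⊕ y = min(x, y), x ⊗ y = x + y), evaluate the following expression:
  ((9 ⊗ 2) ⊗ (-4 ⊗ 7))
((9 ⊗ 2) ⊗ (-4 ⊗ 7)) = 14

Expand innermost to outermost. Recall ⊕ takes the minimum of its arguments and ⊗ takes their sum. Working out the expression ((9 ⊗ 2) ⊗ (-4 ⊗ 7)) gives 14.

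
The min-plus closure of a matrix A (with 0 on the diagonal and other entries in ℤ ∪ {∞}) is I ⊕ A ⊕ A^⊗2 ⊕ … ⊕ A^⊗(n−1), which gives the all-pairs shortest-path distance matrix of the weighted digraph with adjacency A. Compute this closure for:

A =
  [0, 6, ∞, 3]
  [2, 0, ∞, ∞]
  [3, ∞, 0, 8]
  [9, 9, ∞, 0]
Closure =
  [0, 6, ∞, 3]
  [2, 0, ∞, 5]
  [3, 9, 0, 6]
  [9, 9, ∞, 0]

This is the Floyd-Warshall all-pairs shortest-path computation. For each intermediate vertex k = 0, 1, …, 3, update dist[i][j] ← min(dist[i][j], dist[i][k] + dist[k][j]). The final matrix gives, for each (i, j), the minimum total weight of any directed path from i to j (possibly empty when i = j).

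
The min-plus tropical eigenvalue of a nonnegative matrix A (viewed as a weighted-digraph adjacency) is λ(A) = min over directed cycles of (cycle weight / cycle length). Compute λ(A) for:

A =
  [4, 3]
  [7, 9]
λ(A) = 4

Enumerate directed cycles and compute their means (weight / length). Sample:
  cycle 0 → 0: weight = 4, length = 1, mean = 4/1 ≈ 4.000
  cycle 1 → 1: weight = 9, length = 1, mean = 9/1 ≈ 9.000
  cycle 0 → 1 → 0: weight = 10, length = 2, mean = 10/2 ≈ 5.000
  cycle 1 → 0 → 1: weight = 10, length = 2, mean = 10/2 ≈ 5.000
Minimum mean = 4.000, attained e.g. along the cycle 0 → 0 with weight 4 and length 1. So λ(A) = 4/1 = 4.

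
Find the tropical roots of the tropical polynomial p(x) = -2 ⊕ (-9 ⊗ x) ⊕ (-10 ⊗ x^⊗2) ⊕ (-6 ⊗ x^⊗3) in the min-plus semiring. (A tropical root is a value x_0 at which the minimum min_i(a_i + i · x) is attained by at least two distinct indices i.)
Roots: {-4, 1, 7}

Each tropical root is a break point of the lower envelope of the lines y = a_i + i · x (there are 4 lines, with slopes 0, 1, ..., 3). Only the lines that attain the minimum somewhere contribute to roots; other lines are dominated. Here the surviving (envelope) indices are i = 3, i = 2, i = 1, i = 0.
Intersections between consecutive envelope lines give the roots: for adjacent envelope indices i < j the intersection is x = (a_i − a_j) / (j − i). Reading off the sorted break points: {-4, 1, 7}.
Verification: at each break x_0, at least two indices attain the minimum of min_i(a_i + i · x_0).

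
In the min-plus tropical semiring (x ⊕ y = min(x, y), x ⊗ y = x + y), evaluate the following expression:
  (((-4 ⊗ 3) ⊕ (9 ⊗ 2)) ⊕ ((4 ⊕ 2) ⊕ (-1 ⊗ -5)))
(((-4 ⊗ 3) ⊕ (9 ⊗ 2)) ⊕ ((4 ⊕ 2) ⊕ (-1 ⊗ -5))) = -6

Expand innermost to outermost. Recall ⊕ takes the minimum of its arguments and ⊗ takes their sum. Working out the expression (((-4 ⊗ 3) ⊕ (9 ⊗ 2)) ⊕ ((4 ⊕ 2) ⊕ (-1 ⊗ -5))) gives -6.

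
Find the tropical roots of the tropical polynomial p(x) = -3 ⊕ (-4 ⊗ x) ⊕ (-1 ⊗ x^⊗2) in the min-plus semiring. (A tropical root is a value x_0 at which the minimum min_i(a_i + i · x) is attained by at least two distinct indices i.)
Roots: {-3, 1}

Each tropical root is a break point of the lower envelope of the lines y = a_i + i · x (there are 3 lines, with slopes 0, 1, ..., 2). Only the lines that attain the minimum somewhere contribute to roots; other lines are dominated. Here the surviving (envelope) indices are i = 2, i = 1, i = 0.
Intersections between consecutive envelope lines give the roots: for adjacent envelope indices i < j the intersection is x = (a_i − a_j) / (j − i). Reading off the sorted break points: {-3, 1}.
Verification: at each break x_0, at least two indices attain the minimum of min_i(a_i + i · x_0).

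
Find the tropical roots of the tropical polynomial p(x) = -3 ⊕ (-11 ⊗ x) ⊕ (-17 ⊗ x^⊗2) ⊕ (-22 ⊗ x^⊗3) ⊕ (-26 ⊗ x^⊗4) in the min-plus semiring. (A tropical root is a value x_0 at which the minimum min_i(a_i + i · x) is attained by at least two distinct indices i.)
Roots: {4, 5, 6, 8}

Each tropical root is a break point of the lower envelope of the lines y = a_i + i · x (there are 5 lines, with slopes 0, 1, ..., 4). Only the lines that attain the minimum somewhere contribute to roots; other lines are dominated. Here the surviving (envelope) indices are i = 4, i = 3, i = 2, i = 1, i = 0.
Intersections between consecutive envelope lines give the roots: for adjacent envelope indices i < j the intersection is x = (a_i − a_j) / (j − i). Reading off the sorted break points: {4, 5, 6, 8}.
Verification: at each break x_0, at least two indices attain the minimum of min_i(a_i + i · x_0).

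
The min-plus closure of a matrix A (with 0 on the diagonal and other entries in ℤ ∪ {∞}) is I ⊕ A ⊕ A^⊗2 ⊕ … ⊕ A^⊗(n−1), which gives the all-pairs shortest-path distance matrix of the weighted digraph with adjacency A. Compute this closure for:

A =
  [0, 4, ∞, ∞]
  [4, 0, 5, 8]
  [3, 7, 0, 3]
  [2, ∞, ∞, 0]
Closure =
  [0, 4, 9, 12]
  [4, 0, 5, 8]
  [3, 7, 0, 3]
  [2, 6, 11, 0]

This is the Floyd-Warshall all-pairs shortest-path computation. For each intermediate vertex k = 0, 1, …, 3, update dist[i][j] ← min(dist[i][j], dist[i][k] + dist[k][j]). The final matrix gives, for each (i, j), the minimum total weight of any directed path from i to j (possibly empty when i = j).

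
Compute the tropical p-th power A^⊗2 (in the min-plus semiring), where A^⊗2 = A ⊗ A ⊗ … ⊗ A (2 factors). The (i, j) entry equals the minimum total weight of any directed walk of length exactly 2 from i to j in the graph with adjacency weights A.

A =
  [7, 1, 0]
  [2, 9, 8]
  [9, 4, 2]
A^⊗2 =
  [3, 4, 2]
  [9, 3, 2]
  [6, 6, 4]

Each entry (A^⊗2)_ij equals the minimum over all length-2 walks i = v_0 → v_1 → … → v_2 = j of Σ_t A[v_t][v_{t+1}]. For example, for (i, j) = (0, 2) we minimise over 3 possible intermediate vertex sequences; the minimum is 2, attained along the walk 0 → 2 → 2.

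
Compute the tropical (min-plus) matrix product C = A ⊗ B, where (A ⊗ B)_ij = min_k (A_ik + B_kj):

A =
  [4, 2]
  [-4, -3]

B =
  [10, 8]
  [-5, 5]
A ⊗ B =
  [-3, 7]
  [-8, 2]

Apply the min-plus product entry-by-entry:
  C[0][0] = min over k of (A[0][0] + B[0][0] = 4 + 10 = 14, A[0][1] + B[1][0] = 2 + -5 = -3) = -3 (attained at k = 1)
  C[0][1] = min over k of (A[0][0] + B[0][1] = 4 + 8 = 12, A[0][1] + B[1][1] = 2 + 5 = 7) = 7 (attained at k = 1)
  C[1][0] = min over k of (A[1][0] + B[0][0] = -4 + 10 = 6, A[1][1] + B[1][0] = -3 + -5 = -8) = -8 (attained at k = 1)
  C[1][1] = min over k of (A[1][0] + B[0][1] = -4 + 8 = 4, A[1][1] + B[1][1] = -3 + 5 = 2) = 2 (attained at k = 1)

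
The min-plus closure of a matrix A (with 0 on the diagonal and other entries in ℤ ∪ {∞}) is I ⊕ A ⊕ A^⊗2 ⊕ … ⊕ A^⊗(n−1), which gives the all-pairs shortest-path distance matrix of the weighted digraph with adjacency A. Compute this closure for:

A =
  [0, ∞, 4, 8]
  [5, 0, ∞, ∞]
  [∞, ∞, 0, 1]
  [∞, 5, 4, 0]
Closure =
  [0, 10, 4, 5]
  [5, 0, 9, 10]
  [11, 6, 0, 1]
  [10, 5, 4, 0]

This is the Floyd-Warshall all-pairs shortest-path computation. For each intermediate vertex k = 0, 1, …, 3, update dist[i][j] ← min(dist[i][j], dist[i][k] + dist[k][j]). The final matrix gives, for each (i, j), the minimum total weight of any directed path from i to j (possibly empty when i = j).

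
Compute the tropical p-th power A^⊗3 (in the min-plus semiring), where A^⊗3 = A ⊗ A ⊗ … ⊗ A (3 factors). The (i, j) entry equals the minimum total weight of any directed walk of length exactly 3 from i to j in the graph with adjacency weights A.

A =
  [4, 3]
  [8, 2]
A^⊗3 =
  [12, 7]
  [12, 6]

Each entry (A^⊗3)_ij equals the minimum over all length-3 walks i = v_0 → v_1 → … → v_3 = j of Σ_t A[v_t][v_{t+1}]. For example, for (i, j) = (0, 1) we minimise over 4 possible intermediate vertex sequences; the minimum is 7, attained along the walk 0 → 1 → 1 → 1.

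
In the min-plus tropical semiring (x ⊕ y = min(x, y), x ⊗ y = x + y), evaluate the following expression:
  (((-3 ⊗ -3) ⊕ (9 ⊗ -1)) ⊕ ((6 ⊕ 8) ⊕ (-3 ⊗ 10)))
(((-3 ⊗ -3) ⊕ (9 ⊗ -1)) ⊕ ((6 ⊕ 8) ⊕ (-3 ⊗ 10))) = -6

Expand innermost to outermost. Recall ⊕ takes the minimum of its arguments and ⊗ takes their sum. Working out the expression (((-3 ⊗ -3) ⊕ (9 ⊗ -1)) ⊕ ((6 ⊕ 8) ⊕ (-3 ⊗ 10))) gives -6.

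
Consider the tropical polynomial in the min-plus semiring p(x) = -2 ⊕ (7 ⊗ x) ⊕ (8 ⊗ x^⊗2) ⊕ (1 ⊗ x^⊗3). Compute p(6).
p(6) = -2

A tropical monomial a ⊗ x^⊗i evaluates to a + i · x. Evaluating each term at x = 6:
  Term 0 contributes -2 + 0 · 6 = -2
  Term 1 contributes 7 + 1 · 6 = 13
  Term 2 contributes 8 + 2 · 6 = 20
  Term 3 contributes 1 + 3 · 6 = 19
p(6) = ⊕ of these = min[-2, 13, 20, 19] = -2.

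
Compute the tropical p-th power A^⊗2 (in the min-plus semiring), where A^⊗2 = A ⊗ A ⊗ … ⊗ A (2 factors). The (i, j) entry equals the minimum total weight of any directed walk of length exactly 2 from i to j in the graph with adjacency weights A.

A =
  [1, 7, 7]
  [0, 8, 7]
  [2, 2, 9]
A^⊗2 =
  [2, 8, 8]
  [1, 7, 7]
  [2, 9, 9]

Each entry (A^⊗2)_ij equals the minimum over all length-2 walks i = v_0 → v_1 → … → v_2 = j of Σ_t A[v_t][v_{t+1}]. For example, for (i, j) = (0, 2) we minimise over 3 possible intermediate vertex sequences; the minimum is 8, attained along the walk 0 → 0 → 2.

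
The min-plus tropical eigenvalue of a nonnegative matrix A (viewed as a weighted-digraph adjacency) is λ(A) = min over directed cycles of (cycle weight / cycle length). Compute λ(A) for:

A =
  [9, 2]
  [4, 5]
λ(A) = 3

Enumerate directed cycles and compute their means (weight / length). Sample:
  cycle 0 → 0: weight = 9, length = 1, mean = 9/1 ≈ 9.000
  cycle 1 → 1: weight = 5, length = 1, mean = 5/1 ≈ 5.000
  cycle 0 → 1 → 0: weight = 6, length = 2, mean = 6/2 ≈ 3.000
  cycle 1 → 0 → 1: weight = 6, length = 2, mean = 6/2 ≈ 3.000
Minimum mean = 3.000, attained e.g. along the cycle 0 → 1 → 0 with weight 6 and length 2. So λ(A) = 6/2 = 3.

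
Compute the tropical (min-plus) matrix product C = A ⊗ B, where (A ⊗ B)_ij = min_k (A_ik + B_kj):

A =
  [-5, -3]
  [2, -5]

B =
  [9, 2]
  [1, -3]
A ⊗ B =
  [-2, -6]
  [-4, -8]

Apply the min-plus product entry-by-entry:
  C[0][0] = min over k of (A[0][0] + B[0][0] = -5 + 9 = 4, A[0][1] + B[1][0] = -3 + 1 = -2) = -2 (attained at k = 1)
  C[0][1] = min over k of (A[0][0] + B[0][1] = -5 + 2 = -3, A[0][1] + B[1][1] = -3 + -3 = -6) = -6 (attained at k = 1)
  C[1][0] = min over k of (A[1][0] + B[0][0] = 2 + 9 = 11, A[1][1] + B[1][0] = -5 + 1 = -4) = -4 (attained at k = 1)
  C[1][1] = min over k of (A[1][0] + B[0][1] = 2 + 2 = 4, A[1][1] + B[1][1] = -5 + -3 = -8) = -8 (attained at k = 1)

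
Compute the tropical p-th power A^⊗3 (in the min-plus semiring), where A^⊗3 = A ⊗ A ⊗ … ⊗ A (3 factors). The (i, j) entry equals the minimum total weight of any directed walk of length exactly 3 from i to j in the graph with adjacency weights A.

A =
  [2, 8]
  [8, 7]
A^⊗3 =
  [6, 12]
  [12, 18]

Each entry (A^⊗3)_ij equals the minimum over all length-3 walks i = v_0 → v_1 → … → v_3 = j of Σ_t A[v_t][v_{t+1}]. For example, for (i, j) = (0, 1) we minimise over 4 possible intermediate vertex sequences; the minimum is 12, attained along the walk 0 → 0 → 0 → 1.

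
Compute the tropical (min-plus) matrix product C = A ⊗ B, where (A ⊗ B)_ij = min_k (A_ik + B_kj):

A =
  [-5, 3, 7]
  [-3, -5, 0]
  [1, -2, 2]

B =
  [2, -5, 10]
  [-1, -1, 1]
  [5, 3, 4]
A ⊗ B =
  [-3, -10, 4]
  [-6, -8, -4]
  [-3, -4, -1]

Apply the min-plus product entry-by-entry:
  C[0][0] = min over k of (A[0][0] + B[0][0] = -5 + 2 = -3, A[0][1] + B[1][0] = 3 + -1 = 2, A[0][2] + B[2][0] = 7 + 5 = 12) = -3 (attained at k = 0)
  C[0][1] = min over k of (A[0][0] + B[0][1] = -5 + -5 = -10, A[0][1] + B[1][1] = 3 + -1 = 2, A[0][2] + B[2][1] = 7 + 3 = 10) = -10 (attained at k = 0)
  C[0][2] = min over k of (A[0][0] + B[0][2] = -5 + 10 = 5, A[0][1] + B[1][2] = 3 + 1 = 4, A[0][2] + B[2][2] = 7 + 4 = 11) = 4 (attained at k = 1)
  C[1][0] = min over k of (A[1][0] + B[0][0] = -3 + 2 = -1, A[1][1] + B[1][0] = -5 + -1 = -6, A[1][2] + B[2][0] = 0 + 5 = 5) = -6 (attained at k = 1)
  C[1][1] = min over k of (A[1][0] + B[0][1] = -3 + -5 = -8, A[1][1] + B[1][1] = -5 + -1 = -6, A[1][2] + B[2][1] = 0 + 3 = 3) = -8 (attained at k = 0)
  C[1][2] = min over k of (A[1][0] + B[0][2] = -3 + 10 = 7, A[1][1] + B[1][2] = -5 + 1 = -4, A[1][2] + B[2][2] = 0 + 4 = 4) = -4 (attained at k = 1)
  C[2][0] = min over k of (A[2][0] + B[0][0] = 1 + 2 = 3, A[2][1] + B[1][0] = -2 + -1 = -3, A[2][2] + B[2][0] = 2 + 5 = 7) = -3 (attained at k = 1)
  C[2][1] = min over k of (A[2][0] + B[0][1] = 1 + -5 = -4, A[2][1] + B[1][1] = -2 + -1 = -3, A[2][2] + B[2][1] = 2 + 3 = 5) = -4 (attained at k = 0)
  C[2][2] = min over k of (A[2][0] + B[0][2] = 1 + 10 = 11, A[2][1] + B[1][2] = -2 + 1 = -1, A[2][2] + B[2][2] = 2 + 4 = 6) = -1 (attained at k = 1)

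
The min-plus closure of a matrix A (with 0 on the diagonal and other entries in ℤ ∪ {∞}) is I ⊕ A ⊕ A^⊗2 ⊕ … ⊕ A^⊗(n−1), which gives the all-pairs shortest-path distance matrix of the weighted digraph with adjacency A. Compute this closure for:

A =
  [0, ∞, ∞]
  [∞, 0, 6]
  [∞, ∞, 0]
Closure =
  [0, ∞, ∞]
  [∞, 0, 6]
  [∞, ∞, 0]

This is the Floyd-Warshall all-pairs shortest-path computation. For each intermediate vertex k = 0, 1, …, 2, update dist[i][j] ← min(dist[i][j], dist[i][k] + dist[k][j]). The final matrix gives, for each (i, j), the minimum total weight of any directed path from i to j (possibly empty when i = j).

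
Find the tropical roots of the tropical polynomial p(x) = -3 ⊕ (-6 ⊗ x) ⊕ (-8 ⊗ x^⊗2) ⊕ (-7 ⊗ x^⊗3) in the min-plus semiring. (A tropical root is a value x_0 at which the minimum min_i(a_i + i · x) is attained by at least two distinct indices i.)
Roots: {-1, 2, 3}

Each tropical root is a break point of the lower envelope of the lines y = a_i + i · x (there are 4 lines, with slopes 0, 1, ..., 3). Only the lines that attain the minimum somewhere contribute to roots; other lines are dominated. Here the surviving (envelope) indices are i = 3, i = 2, i = 1, i = 0.
Intersections between consecutive envelope lines give the roots: for adjacent envelope indices i < j the intersection is x = (a_i − a_j) / (j − i). Reading off the sorted break points: {-1, 2, 3}.
Verification: at each break x_0, at least two indices attain the minimum of min_i(a_i + i · x_0).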